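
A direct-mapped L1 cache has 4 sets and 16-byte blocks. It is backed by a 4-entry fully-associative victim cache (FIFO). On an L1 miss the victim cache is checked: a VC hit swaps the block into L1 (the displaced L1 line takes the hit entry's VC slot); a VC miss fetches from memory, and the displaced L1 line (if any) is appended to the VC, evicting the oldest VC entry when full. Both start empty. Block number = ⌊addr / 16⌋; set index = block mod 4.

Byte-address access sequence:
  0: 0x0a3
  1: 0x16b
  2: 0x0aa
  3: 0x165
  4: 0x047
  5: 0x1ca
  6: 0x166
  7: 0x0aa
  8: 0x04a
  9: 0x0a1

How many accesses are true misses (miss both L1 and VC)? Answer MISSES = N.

#0 0xa3→b10/s2 MISS; vc=[]
#1 0x16b→b22/s2 MISS; vc=[10]
#2 0xaa→b10/s2 VC-HIT; vc=[22]
#3 0x165→b22/s2 VC-HIT; vc=[10]
#4 0x47→b4/s0 MISS; vc=[10]
#5 0x1ca→b28/s0 MISS; vc=[10,4]
#6 0x166→b22/s2 L1-HIT; vc=[10,4]
#7 0xaa→b10/s2 VC-HIT; vc=[22,4]
#8 0x4a→b4/s0 VC-HIT; vc=[22,28]
#9 0xa1→b10/s2 L1-HIT; vc=[22,28]

MISSES = 4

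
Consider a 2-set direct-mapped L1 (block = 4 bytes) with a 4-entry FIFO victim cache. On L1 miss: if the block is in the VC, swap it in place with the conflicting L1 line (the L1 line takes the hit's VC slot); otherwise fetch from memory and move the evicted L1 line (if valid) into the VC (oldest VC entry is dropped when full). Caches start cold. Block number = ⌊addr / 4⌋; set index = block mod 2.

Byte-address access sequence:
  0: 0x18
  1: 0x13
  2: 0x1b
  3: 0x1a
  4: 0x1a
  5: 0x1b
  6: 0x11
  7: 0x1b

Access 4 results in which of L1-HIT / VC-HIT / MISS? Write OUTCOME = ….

0: 0x18 (blk 6, set 0) → MISS  vc=[]
1: 0x13 (blk 4, set 0) → MISS  vc=[6]
2: 0x1b (blk 6, set 0) → VC-HIT  vc=[4]
3: 0x1a (blk 6, set 0) → L1-HIT  vc=[4]
4: 0x1a (blk 6, set 0) → L1-HIT  vc=[4]
5: 0x1b (blk 6, set 0) → L1-HIT  vc=[4]
6: 0x11 (blk 4, set 0) → VC-HIT  vc=[6]
7: 0x1b (blk 6, set 0) → VC-HIT  vc=[4]

OUTCOME = L1-HIT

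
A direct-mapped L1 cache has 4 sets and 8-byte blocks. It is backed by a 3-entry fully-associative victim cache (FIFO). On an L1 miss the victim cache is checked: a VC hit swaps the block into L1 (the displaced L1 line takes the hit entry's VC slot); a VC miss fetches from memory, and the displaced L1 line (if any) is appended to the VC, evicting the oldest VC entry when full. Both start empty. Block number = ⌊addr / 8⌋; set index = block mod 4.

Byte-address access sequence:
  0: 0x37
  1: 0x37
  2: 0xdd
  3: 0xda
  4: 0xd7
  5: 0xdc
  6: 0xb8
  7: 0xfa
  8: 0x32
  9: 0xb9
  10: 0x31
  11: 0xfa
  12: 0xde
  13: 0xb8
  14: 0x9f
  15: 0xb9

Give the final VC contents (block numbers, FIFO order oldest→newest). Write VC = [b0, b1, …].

VC = [31, 27, 19]

#0 0x37→b6/s2 MISS; vc=[]
#1 0x37→b6/s2 L1-HIT; vc=[]
#2 0xdd→b27/s3 MISS; vc=[]
#3 0xda→b27/s3 L1-HIT; vc=[]
#4 0xd7→b26/s2 MISS; vc=[6]
#5 0xdc→b27/s3 L1-HIT; vc=[6]
#6 0xb8→b23/s3 MISS; vc=[6,27]
#7 0xfa→b31/s3 MISS; vc=[6,27,23]
#8 0x32→b6/s2 VC-HIT; vc=[26,27,23]
#9 0xb9→b23/s3 VC-HIT; vc=[26,27,31]
#10 0x31→b6/s2 L1-HIT; vc=[26,27,31]
#11 0xfa→b31/s3 VC-HIT; vc=[26,27,23]
#12 0xde→b27/s3 VC-HIT; vc=[26,31,23]
#13 0xb8→b23/s3 VC-HIT; vc=[26,31,27]
#14 0x9f→b19/s3 MISS; vc=[31,27,23]
#15 0xb9→b23/s3 VC-HIT; vc=[31,27,19]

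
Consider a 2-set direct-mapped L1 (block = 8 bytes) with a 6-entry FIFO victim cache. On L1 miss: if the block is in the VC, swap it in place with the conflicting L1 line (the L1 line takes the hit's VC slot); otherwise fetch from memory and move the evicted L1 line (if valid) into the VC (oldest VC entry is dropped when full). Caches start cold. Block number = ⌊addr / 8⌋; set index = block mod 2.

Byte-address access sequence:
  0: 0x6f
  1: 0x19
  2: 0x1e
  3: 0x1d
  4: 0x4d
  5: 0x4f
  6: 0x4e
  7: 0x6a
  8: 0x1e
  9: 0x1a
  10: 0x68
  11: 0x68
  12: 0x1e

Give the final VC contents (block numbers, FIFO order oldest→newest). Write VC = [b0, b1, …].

#0 0x6f→b13/s1 MISS; vc=[]
#1 0x19→b3/s1 MISS; vc=[13]
#2 0x1e→b3/s1 L1-HIT; vc=[13]
#3 0x1d→b3/s1 L1-HIT; vc=[13]
#4 0x4d→b9/s1 MISS; vc=[13,3]
#5 0x4f→b9/s1 L1-HIT; vc=[13,3]
#6 0x4e→b9/s1 L1-HIT; vc=[13,3]
#7 0x6a→b13/s1 VC-HIT; vc=[9,3]
#8 0x1e→b3/s1 VC-HIT; vc=[9,13]
#9 0x1a→b3/s1 L1-HIT; vc=[9,13]
#10 0x68→b13/s1 VC-HIT; vc=[9,3]
#11 0x68→b13/s1 L1-HIT; vc=[9,3]
#12 0x1e→b3/s1 VC-HIT; vc=[9,13]

VC = [9, 13]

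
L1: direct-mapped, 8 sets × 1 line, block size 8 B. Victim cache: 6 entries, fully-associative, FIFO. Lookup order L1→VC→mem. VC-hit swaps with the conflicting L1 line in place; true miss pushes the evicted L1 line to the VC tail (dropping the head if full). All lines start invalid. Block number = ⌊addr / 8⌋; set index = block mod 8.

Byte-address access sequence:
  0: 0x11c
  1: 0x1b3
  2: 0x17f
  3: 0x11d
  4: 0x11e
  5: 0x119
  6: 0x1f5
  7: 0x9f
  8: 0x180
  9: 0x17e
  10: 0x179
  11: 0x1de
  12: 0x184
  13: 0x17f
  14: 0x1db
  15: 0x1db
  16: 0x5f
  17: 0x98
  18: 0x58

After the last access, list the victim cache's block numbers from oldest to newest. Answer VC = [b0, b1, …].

VC = [54, 35, 19, 59]

  [0] addr=0x11c blk=35 s=3: MISS | VC []
  [1] addr=0x1b3 blk=54 s=6: MISS | VC []
  [2] addr=0x17f blk=47 s=7: MISS | VC []
  [3] addr=0x11d blk=35 s=3: L1-HIT | VC []
  [4] addr=0x11e blk=35 s=3: L1-HIT | VC []
  [5] addr=0x119 blk=35 s=3: L1-HIT | VC []
  [6] addr=0x1f5 blk=62 s=6: MISS | VC [54]
  [7] addr=0x9f blk=19 s=3: MISS | VC [54, 35]
  [8] addr=0x180 blk=48 s=0: MISS | VC [54, 35]
  [9] addr=0x17e blk=47 s=7: L1-HIT | VC [54, 35]
  [10] addr=0x179 blk=47 s=7: L1-HIT | VC [54, 35]
  [11] addr=0x1de blk=59 s=3: MISS | VC [54, 35, 19]
  [12] addr=0x184 blk=48 s=0: L1-HIT | VC [54, 35, 19]
  [13] addr=0x17f blk=47 s=7: L1-HIT | VC [54, 35, 19]
  [14] addr=0x1db blk=59 s=3: L1-HIT | VC [54, 35, 19]
  [15] addr=0x1db blk=59 s=3: L1-HIT | VC [54, 35, 19]
  [16] addr=0x5f blk=11 s=3: MISS | VC [54, 35, 19, 59]
  [17] addr=0x98 blk=19 s=3: VC-HIT | VC [54, 35, 11, 59]
  [18] addr=0x58 blk=11 s=3: VC-HIT | VC [54, 35, 19, 59]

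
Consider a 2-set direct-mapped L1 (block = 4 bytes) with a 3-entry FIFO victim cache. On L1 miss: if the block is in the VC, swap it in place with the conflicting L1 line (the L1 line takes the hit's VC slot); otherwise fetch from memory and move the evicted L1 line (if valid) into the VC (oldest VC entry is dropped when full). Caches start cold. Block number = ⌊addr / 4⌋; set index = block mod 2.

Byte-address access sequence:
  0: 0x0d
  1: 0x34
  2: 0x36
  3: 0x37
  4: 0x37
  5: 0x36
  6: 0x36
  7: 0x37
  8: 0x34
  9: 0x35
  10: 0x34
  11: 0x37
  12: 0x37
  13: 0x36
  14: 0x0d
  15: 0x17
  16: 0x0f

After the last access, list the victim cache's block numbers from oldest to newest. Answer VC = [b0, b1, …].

0: 0xd (blk 3, set 1) → MISS  vc=[]
1: 0x34 (blk 13, set 1) → MISS  vc=[3]
2: 0x36 (blk 13, set 1) → L1-HIT  vc=[3]
3: 0x37 (blk 13, set 1) → L1-HIT  vc=[3]
4: 0x37 (blk 13, set 1) → L1-HIT  vc=[3]
5: 0x36 (blk 13, set 1) → L1-HIT  vc=[3]
6: 0x36 (blk 13, set 1) → L1-HIT  vc=[3]
7: 0x37 (blk 13, set 1) → L1-HIT  vc=[3]
8: 0x34 (blk 13, set 1) → L1-HIT  vc=[3]
9: 0x35 (blk 13, set 1) → L1-HIT  vc=[3]
10: 0x34 (blk 13, set 1) → L1-HIT  vc=[3]
11: 0x37 (blk 13, set 1) → L1-HIT  vc=[3]
12: 0x37 (blk 13, set 1) → L1-HIT  vc=[3]
13: 0x36 (blk 13, set 1) → L1-HIT  vc=[3]
14: 0xd (blk 3, set 1) → VC-HIT  vc=[13]
15: 0x17 (blk 5, set 1) → MISS  vc=[13, 3]
16: 0xf (blk 3, set 1) → VC-HIT  vc=[13, 5]

VC = [13, 5]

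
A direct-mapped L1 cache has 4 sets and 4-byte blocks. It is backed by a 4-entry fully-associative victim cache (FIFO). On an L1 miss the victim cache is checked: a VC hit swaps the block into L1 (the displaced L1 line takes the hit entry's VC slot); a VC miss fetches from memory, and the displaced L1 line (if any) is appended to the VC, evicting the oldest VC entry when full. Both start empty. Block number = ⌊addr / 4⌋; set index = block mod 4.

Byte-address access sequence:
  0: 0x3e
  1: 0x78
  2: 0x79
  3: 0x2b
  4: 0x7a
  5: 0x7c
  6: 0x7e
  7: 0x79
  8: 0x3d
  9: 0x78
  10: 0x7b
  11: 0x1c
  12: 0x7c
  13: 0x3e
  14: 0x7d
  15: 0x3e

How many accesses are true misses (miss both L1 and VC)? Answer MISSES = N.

0: 0x3e (blk 15, set 3) → MISS  vc=[]
1: 0x78 (blk 30, set 2) → MISS  vc=[]
2: 0x79 (blk 30, set 2) → L1-HIT  vc=[]
3: 0x2b (blk 10, set 2) → MISS  vc=[30]
4: 0x7a (blk 30, set 2) → VC-HIT  vc=[10]
5: 0x7c (blk 31, set 3) → MISS  vc=[10, 15]
6: 0x7e (blk 31, set 3) → L1-HIT  vc=[10, 15]
7: 0x79 (blk 30, set 2) → L1-HIT  vc=[10, 15]
8: 0x3d (blk 15, set 3) → VC-HIT  vc=[10, 31]
9: 0x78 (blk 30, set 2) → L1-HIT  vc=[10, 31]
10: 0x7b (blk 30, set 2) → L1-HIT  vc=[10, 31]
11: 0x1c (blk 7, set 3) → MISS  vc=[10, 31, 15]
12: 0x7c (blk 31, set 3) → VC-HIT  vc=[10, 7, 15]
13: 0x3e (blk 15, set 3) → VC-HIT  vc=[10, 7, 31]
14: 0x7d (blk 31, set 3) → VC-HIT  vc=[10, 7, 15]
15: 0x3e (blk 15, set 3) → VC-HIT  vc=[10, 7, 31]

MISSES = 5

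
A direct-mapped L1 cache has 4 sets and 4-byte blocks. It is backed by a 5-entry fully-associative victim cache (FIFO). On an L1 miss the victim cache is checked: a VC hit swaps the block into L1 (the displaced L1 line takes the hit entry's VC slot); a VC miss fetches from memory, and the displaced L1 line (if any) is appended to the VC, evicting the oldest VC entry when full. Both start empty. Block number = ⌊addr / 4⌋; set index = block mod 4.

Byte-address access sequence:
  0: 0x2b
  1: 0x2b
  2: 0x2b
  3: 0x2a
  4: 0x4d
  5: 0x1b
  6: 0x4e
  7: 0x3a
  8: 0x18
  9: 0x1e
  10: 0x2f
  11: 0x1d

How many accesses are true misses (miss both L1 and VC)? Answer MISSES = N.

0: 0x2b (blk 10, set 2) → MISS  vc=[]
1: 0x2b (blk 10, set 2) → L1-HIT  vc=[]
2: 0x2b (blk 10, set 2) → L1-HIT  vc=[]
3: 0x2a (blk 10, set 2) → L1-HIT  vc=[]
4: 0x4d (blk 19, set 3) → MISS  vc=[]
5: 0x1b (blk 6, set 2) → MISS  vc=[10]
6: 0x4e (blk 19, set 3) → L1-HIT  vc=[10]
7: 0x3a (blk 14, set 2) → MISS  vc=[10, 6]
8: 0x18 (blk 6, set 2) → VC-HIT  vc=[10, 14]
9: 0x1e (blk 7, set 3) → MISS  vc=[10, 14, 19]
10: 0x2f (blk 11, set 3) → MISS  vc=[10, 14, 19, 7]
11: 0x1d (blk 7, set 3) → VC-HIT  vc=[10, 14, 19, 11]

MISSES = 6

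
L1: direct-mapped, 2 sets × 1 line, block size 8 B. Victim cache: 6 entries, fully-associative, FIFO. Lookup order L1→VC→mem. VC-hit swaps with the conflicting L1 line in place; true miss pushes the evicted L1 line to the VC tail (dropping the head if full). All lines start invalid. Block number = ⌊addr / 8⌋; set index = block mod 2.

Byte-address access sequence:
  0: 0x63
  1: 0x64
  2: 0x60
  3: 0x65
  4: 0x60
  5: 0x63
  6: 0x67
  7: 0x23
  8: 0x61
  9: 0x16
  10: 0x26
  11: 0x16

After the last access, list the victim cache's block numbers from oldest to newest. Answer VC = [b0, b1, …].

VC = [4, 12]

0: 0x63 (blk 12, set 0) → MISS  vc=[]
1: 0x64 (blk 12, set 0) → L1-HIT  vc=[]
2: 0x60 (blk 12, set 0) → L1-HIT  vc=[]
3: 0x65 (blk 12, set 0) → L1-HIT  vc=[]
4: 0x60 (blk 12, set 0) → L1-HIT  vc=[]
5: 0x63 (blk 12, set 0) → L1-HIT  vc=[]
6: 0x67 (blk 12, set 0) → L1-HIT  vc=[]
7: 0x23 (blk 4, set 0) → MISS  vc=[12]
8: 0x61 (blk 12, set 0) → VC-HIT  vc=[4]
9: 0x16 (blk 2, set 0) → MISS  vc=[4, 12]
10: 0x26 (blk 4, set 0) → VC-HIT  vc=[2, 12]
11: 0x16 (blk 2, set 0) → VC-HIT  vc=[4, 12]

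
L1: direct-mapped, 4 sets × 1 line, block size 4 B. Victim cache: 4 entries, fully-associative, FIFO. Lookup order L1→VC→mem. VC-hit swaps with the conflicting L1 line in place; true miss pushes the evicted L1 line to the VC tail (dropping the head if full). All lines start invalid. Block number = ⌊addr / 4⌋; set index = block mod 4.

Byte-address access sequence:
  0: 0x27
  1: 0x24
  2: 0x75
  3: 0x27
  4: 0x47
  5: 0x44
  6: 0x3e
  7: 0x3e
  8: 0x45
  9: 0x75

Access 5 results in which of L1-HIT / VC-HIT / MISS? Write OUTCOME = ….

  [0] addr=0x27 blk=9 s=1: MISS | VC []
  [1] addr=0x24 blk=9 s=1: L1-HIT | VC []
  [2] addr=0x75 blk=29 s=1: MISS | VC [9]
  [3] addr=0x27 blk=9 s=1: VC-HIT | VC [29]
  [4] addr=0x47 blk=17 s=1: MISS | VC [29, 9]
  [5] addr=0x44 blk=17 s=1: L1-HIT | VC [29, 9]
  [6] addr=0x3e blk=15 s=3: MISS | VC [29, 9]
  [7] addr=0x3e blk=15 s=3: L1-HIT | VC [29, 9]
  [8] addr=0x45 blk=17 s=1: L1-HIT | VC [29, 9]
  [9] addr=0x75 blk=29 s=1: VC-HIT | VC [17, 9]

OUTCOME = L1-HIT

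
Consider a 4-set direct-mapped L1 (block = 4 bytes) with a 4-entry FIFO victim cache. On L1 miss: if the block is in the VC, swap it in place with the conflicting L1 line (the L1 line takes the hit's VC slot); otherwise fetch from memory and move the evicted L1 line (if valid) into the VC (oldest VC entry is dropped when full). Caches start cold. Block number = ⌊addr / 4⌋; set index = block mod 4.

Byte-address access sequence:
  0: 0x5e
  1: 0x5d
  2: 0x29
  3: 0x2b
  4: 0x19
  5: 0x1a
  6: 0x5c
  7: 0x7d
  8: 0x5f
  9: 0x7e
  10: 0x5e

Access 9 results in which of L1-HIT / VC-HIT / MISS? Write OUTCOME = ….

OUTCOME = VC-HIT

#0 0x5e→b23/s3 MISS; vc=[]
#1 0x5d→b23/s3 L1-HIT; vc=[]
#2 0x29→b10/s2 MISS; vc=[]
#3 0x2b→b10/s2 L1-HIT; vc=[]
#4 0x19→b6/s2 MISS; vc=[10]
#5 0x1a→b6/s2 L1-HIT; vc=[10]
#6 0x5c→b23/s3 L1-HIT; vc=[10]
#7 0x7d→b31/s3 MISS; vc=[10,23]
#8 0x5f→b23/s3 VC-HIT; vc=[10,31]
#9 0x7e→b31/s3 VC-HIT; vc=[10,23]
#10 0x5e→b23/s3 VC-HIT; vc=[10,31]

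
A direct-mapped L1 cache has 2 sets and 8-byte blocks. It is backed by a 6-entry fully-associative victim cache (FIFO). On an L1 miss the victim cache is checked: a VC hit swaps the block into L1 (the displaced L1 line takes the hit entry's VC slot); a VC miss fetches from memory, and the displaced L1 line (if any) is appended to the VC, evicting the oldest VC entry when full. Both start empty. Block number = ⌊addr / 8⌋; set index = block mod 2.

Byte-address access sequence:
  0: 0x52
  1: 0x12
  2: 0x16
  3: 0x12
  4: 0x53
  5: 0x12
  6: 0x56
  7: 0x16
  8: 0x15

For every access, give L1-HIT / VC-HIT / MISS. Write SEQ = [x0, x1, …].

  [0] addr=0x52 blk=10 s=0: MISS | VC []
  [1] addr=0x12 blk=2 s=0: MISS | VC [10]
  [2] addr=0x16 blk=2 s=0: L1-HIT | VC [10]
  [3] addr=0x12 blk=2 s=0: L1-HIT | VC [10]
  [4] addr=0x53 blk=10 s=0: VC-HIT | VC [2]
  [5] addr=0x12 blk=2 s=0: VC-HIT | VC [10]
  [6] addr=0x56 blk=10 s=0: VC-HIT | VC [2]
  [7] addr=0x16 blk=2 s=0: VC-HIT | VC [10]
  [8] addr=0x15 blk=2 s=0: L1-HIT | VC [10]

SEQ = [MISS, MISS, L1-HIT, L1-HIT, VC-HIT, VC-HIT, VC-HIT, VC-HIT, L1-HIT]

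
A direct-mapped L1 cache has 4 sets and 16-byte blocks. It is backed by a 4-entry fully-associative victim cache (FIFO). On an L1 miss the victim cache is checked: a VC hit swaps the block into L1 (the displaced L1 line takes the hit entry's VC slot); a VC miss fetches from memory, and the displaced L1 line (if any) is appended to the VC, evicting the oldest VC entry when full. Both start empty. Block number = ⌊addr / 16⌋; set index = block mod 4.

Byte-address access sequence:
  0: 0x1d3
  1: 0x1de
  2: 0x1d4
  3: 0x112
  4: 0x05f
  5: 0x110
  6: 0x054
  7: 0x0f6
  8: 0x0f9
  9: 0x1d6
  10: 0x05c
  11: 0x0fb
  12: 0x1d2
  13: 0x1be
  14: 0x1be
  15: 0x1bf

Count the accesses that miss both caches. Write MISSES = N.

MISSES = 5

#0 0x1d3→b29/s1 MISS; vc=[]
#1 0x1de→b29/s1 L1-HIT; vc=[]
#2 0x1d4→b29/s1 L1-HIT; vc=[]
#3 0x112→b17/s1 MISS; vc=[29]
#4 0x5f→b5/s1 MISS; vc=[29,17]
#5 0x110→b17/s1 VC-HIT; vc=[29,5]
#6 0x54→b5/s1 VC-HIT; vc=[29,17]
#7 0xf6→b15/s3 MISS; vc=[29,17]
#8 0xf9→b15/s3 L1-HIT; vc=[29,17]
#9 0x1d6→b29/s1 VC-HIT; vc=[5,17]
#10 0x5c→b5/s1 VC-HIT; vc=[29,17]
#11 0xfb→b15/s3 L1-HIT; vc=[29,17]
#12 0x1d2→b29/s1 VC-HIT; vc=[5,17]
#13 0x1be→b27/s3 MISS; vc=[5,17,15]
#14 0x1be→b27/s3 L1-HIT; vc=[5,17,15]
#15 0x1bf→b27/s3 L1-HIT; vc=[5,17,15]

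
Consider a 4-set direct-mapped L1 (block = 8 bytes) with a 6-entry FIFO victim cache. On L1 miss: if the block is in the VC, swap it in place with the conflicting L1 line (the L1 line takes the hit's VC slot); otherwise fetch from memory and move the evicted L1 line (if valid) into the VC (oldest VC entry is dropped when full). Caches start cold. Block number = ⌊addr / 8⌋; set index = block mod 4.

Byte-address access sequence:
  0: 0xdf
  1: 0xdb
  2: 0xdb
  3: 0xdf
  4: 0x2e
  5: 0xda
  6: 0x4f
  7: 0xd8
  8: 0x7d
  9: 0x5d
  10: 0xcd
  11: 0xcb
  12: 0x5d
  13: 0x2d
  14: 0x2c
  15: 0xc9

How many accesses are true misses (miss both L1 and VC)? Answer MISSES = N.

  [0] addr=0xdf blk=27 s=3: MISS | VC []
  [1] addr=0xdb blk=27 s=3: L1-HIT | VC []
  [2] addr=0xdb blk=27 s=3: L1-HIT | VC []
  [3] addr=0xdf blk=27 s=3: L1-HIT | VC []
  [4] addr=0x2e blk=5 s=1: MISS | VC []
  [5] addr=0xda blk=27 s=3: L1-HIT | VC []
  [6] addr=0x4f blk=9 s=1: MISS | VC [5]
  [7] addr=0xd8 blk=27 s=3: L1-HIT | VC [5]
  [8] addr=0x7d blk=15 s=3: MISS | VC [5, 27]
  [9] addr=0x5d blk=11 s=3: MISS | VC [5, 27, 15]
  [10] addr=0xcd blk=25 s=1: MISS | VC [5, 27, 15, 9]
  [11] addr=0xcb blk=25 s=1: L1-HIT | VC [5, 27, 15, 9]
  [12] addr=0x5d blk=11 s=3: L1-HIT | VC [5, 27, 15, 9]
  [13] addr=0x2d blk=5 s=1: VC-HIT | VC [25, 27, 15, 9]
  [14] addr=0x2c blk=5 s=1: L1-HIT | VC [25, 27, 15, 9]
  [15] addr=0xc9 blk=25 s=1: VC-HIT | VC [5, 27, 15, 9]

MISSES = 6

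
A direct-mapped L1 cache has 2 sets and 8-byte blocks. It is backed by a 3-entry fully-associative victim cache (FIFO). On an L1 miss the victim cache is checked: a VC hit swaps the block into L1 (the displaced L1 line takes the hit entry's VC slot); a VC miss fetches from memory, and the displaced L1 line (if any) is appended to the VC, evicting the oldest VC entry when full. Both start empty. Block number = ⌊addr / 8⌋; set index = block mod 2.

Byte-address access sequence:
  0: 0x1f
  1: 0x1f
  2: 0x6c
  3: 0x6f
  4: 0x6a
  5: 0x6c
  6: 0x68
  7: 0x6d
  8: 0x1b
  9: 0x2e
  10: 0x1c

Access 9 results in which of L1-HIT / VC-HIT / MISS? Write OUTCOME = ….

OUTCOME = MISS

#0 0x1f→b3/s1 MISS; vc=[]
#1 0x1f→b3/s1 L1-HIT; vc=[]
#2 0x6c→b13/s1 MISS; vc=[3]
#3 0x6f→b13/s1 L1-HIT; vc=[3]
#4 0x6a→b13/s1 L1-HIT; vc=[3]
#5 0x6c→b13/s1 L1-HIT; vc=[3]
#6 0x68→b13/s1 L1-HIT; vc=[3]
#7 0x6d→b13/s1 L1-HIT; vc=[3]
#8 0x1b→b3/s1 VC-HIT; vc=[13]
#9 0x2e→b5/s1 MISS; vc=[13,3]
#10 0x1c→b3/s1 VC-HIT; vc=[13,5]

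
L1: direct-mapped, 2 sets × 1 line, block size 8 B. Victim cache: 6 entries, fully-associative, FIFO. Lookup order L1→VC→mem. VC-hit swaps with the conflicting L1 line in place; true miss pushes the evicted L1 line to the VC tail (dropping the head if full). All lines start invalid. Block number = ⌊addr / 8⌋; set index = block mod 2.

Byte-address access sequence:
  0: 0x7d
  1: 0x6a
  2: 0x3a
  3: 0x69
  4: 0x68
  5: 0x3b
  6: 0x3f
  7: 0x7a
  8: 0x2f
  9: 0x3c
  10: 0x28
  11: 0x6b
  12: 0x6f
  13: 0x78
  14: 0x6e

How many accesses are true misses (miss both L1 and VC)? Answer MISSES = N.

0: 0x7d (blk 15, set 1) → MISS  vc=[]
1: 0x6a (blk 13, set 1) → MISS  vc=[15]
2: 0x3a (blk 7, set 1) → MISS  vc=[15, 13]
3: 0x69 (blk 13, set 1) → VC-HIT  vc=[15, 7]
4: 0x68 (blk 13, set 1) → L1-HIT  vc=[15, 7]
5: 0x3b (blk 7, set 1) → VC-HIT  vc=[15, 13]
6: 0x3f (blk 7, set 1) → L1-HIT  vc=[15, 13]
7: 0x7a (blk 15, set 1) → VC-HIT  vc=[7, 13]
8: 0x2f (blk 5, set 1) → MISS  vc=[7, 13, 15]
9: 0x3c (blk 7, set 1) → VC-HIT  vc=[5, 13, 15]
10: 0x28 (blk 5, set 1) → VC-HIT  vc=[7, 13, 15]
11: 0x6b (blk 13, set 1) → VC-HIT  vc=[7, 5, 15]
12: 0x6f (blk 13, set 1) → L1-HIT  vc=[7, 5, 15]
13: 0x78 (blk 15, set 1) → VC-HIT  vc=[7, 5, 13]
14: 0x6e (blk 13, set 1) → VC-HIT  vc=[7, 5, 15]

MISSES = 4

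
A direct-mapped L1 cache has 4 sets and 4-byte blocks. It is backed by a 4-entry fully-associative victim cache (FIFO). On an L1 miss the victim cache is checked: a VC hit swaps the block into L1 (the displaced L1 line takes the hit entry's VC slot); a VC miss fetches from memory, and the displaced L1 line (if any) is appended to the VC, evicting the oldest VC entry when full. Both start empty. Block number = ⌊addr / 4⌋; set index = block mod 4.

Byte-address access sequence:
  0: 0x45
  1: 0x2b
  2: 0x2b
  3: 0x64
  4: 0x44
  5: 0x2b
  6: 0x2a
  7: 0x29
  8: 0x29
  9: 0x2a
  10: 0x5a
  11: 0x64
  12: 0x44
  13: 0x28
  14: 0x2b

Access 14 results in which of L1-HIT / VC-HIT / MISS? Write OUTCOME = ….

OUTCOME = L1-HIT

#0 0x45→b17/s1 MISS; vc=[]
#1 0x2b→b10/s2 MISS; vc=[]
#2 0x2b→b10/s2 L1-HIT; vc=[]
#3 0x64→b25/s1 MISS; vc=[17]
#4 0x44→b17/s1 VC-HIT; vc=[25]
#5 0x2b→b10/s2 L1-HIT; vc=[25]
#6 0x2a→b10/s2 L1-HIT; vc=[25]
#7 0x29→b10/s2 L1-HIT; vc=[25]
#8 0x29→b10/s2 L1-HIT; vc=[25]
#9 0x2a→b10/s2 L1-HIT; vc=[25]
#10 0x5a→b22/s2 MISS; vc=[25,10]
#11 0x64→b25/s1 VC-HIT; vc=[17,10]
#12 0x44→b17/s1 VC-HIT; vc=[25,10]
#13 0x28→b10/s2 VC-HIT; vc=[25,22]
#14 0x2b→b10/s2 L1-HIT; vc=[25,22]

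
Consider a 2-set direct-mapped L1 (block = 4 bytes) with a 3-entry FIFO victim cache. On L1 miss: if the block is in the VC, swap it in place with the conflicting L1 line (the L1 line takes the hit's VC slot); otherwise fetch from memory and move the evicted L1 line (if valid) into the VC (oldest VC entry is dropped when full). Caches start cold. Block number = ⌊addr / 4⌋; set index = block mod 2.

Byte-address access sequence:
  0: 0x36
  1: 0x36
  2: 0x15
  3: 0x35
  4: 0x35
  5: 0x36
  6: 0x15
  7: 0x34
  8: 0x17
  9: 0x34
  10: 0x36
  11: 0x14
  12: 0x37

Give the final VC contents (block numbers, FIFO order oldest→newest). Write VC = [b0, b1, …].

#0 0x36→b13/s1 MISS; vc=[]
#1 0x36→b13/s1 L1-HIT; vc=[]
#2 0x15→b5/s1 MISS; vc=[13]
#3 0x35→b13/s1 VC-HIT; vc=[5]
#4 0x35→b13/s1 L1-HIT; vc=[5]
#5 0x36→b13/s1 L1-HIT; vc=[5]
#6 0x15→b5/s1 VC-HIT; vc=[13]
#7 0x34→b13/s1 VC-HIT; vc=[5]
#8 0x17→b5/s1 VC-HIT; vc=[13]
#9 0x34→b13/s1 VC-HIT; vc=[5]
#10 0x36→b13/s1 L1-HIT; vc=[5]
#11 0x14→b5/s1 VC-HIT; vc=[13]
#12 0x37→b13/s1 VC-HIT; vc=[5]

VC = [5]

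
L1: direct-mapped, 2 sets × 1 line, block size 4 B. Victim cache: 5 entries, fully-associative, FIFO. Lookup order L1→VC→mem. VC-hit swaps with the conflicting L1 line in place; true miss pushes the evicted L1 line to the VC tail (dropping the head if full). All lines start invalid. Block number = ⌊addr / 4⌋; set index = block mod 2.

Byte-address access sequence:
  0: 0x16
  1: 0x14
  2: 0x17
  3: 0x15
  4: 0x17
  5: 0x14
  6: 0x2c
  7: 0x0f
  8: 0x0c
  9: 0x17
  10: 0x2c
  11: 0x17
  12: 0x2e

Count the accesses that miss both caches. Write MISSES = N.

  [0] addr=0x16 blk=5 s=1: MISS | VC []
  [1] addr=0x14 blk=5 s=1: L1-HIT | VC []
  [2] addr=0x17 blk=5 s=1: L1-HIT | VC []
  [3] addr=0x15 blk=5 s=1: L1-HIT | VC []
  [4] addr=0x17 blk=5 s=1: L1-HIT | VC []
  [5] addr=0x14 blk=5 s=1: L1-HIT | VC []
  [6] addr=0x2c blk=11 s=1: MISS | VC [5]
  [7] addr=0xf blk=3 s=1: MISS | VC [5, 11]
  [8] addr=0xc blk=3 s=1: L1-HIT | VC [5, 11]
  [9] addr=0x17 blk=5 s=1: VC-HIT | VC [3, 11]
  [10] addr=0x2c blk=11 s=1: VC-HIT | VC [3, 5]
  [11] addr=0x17 blk=5 s=1: VC-HIT | VC [3, 11]
  [12] addr=0x2e blk=11 s=1: VC-HIT | VC [3, 5]

MISSES = 3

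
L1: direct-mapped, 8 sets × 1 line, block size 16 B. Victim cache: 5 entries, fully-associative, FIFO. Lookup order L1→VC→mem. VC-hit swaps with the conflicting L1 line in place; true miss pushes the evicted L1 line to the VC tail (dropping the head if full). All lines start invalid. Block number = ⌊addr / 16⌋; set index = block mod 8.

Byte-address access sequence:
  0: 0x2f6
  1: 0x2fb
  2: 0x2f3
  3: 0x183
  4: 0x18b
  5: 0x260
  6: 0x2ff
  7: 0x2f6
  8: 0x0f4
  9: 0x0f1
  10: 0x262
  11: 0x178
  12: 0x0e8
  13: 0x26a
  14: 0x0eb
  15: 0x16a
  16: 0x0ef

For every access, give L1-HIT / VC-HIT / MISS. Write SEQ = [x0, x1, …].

#0 0x2f6→b47/s7 MISS; vc=[]
#1 0x2fb→b47/s7 L1-HIT; vc=[]
#2 0x2f3→b47/s7 L1-HIT; vc=[]
#3 0x183→b24/s0 MISS; vc=[]
#4 0x18b→b24/s0 L1-HIT; vc=[]
#5 0x260→b38/s6 MISS; vc=[]
#6 0x2ff→b47/s7 L1-HIT; vc=[]
#7 0x2f6→b47/s7 L1-HIT; vc=[]
#8 0xf4→b15/s7 MISS; vc=[47]
#9 0xf1→b15/s7 L1-HIT; vc=[47]
#10 0x262→b38/s6 L1-HIT; vc=[47]
#11 0x178→b23/s7 MISS; vc=[47,15]
#12 0xe8→b14/s6 MISS; vc=[47,15,38]
#13 0x26a→b38/s6 VC-HIT; vc=[47,15,14]
#14 0xeb→b14/s6 VC-HIT; vc=[47,15,38]
#15 0x16a→b22/s6 MISS; vc=[47,15,38,14]
#16 0xef→b14/s6 VC-HIT; vc=[47,15,38,22]

SEQ = [MISS, L1-HIT, L1-HIT, MISS, L1-HIT, MISS, L1-HIT, L1-HIT, MISS, L1-HIT, L1-HIT, MISS, MISS, VC-HIT, VC-HIT, MISS, VC-HIT]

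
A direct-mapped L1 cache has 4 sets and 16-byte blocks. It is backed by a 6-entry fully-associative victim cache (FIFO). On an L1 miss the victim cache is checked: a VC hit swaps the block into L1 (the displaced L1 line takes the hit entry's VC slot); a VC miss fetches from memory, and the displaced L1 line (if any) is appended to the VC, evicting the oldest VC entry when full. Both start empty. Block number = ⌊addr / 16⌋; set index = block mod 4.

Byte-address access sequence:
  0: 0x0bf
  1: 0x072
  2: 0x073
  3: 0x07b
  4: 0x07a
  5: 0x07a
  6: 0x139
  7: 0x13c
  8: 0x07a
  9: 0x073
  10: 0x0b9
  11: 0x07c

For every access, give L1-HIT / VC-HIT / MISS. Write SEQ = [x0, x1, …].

SEQ = [MISS, MISS, L1-HIT, L1-HIT, L1-HIT, L1-HIT, MISS, L1-HIT, VC-HIT, L1-HIT, VC-HIT, VC-HIT]

  [0] addr=0xbf blk=11 s=3: MISS | VC []
  [1] addr=0x72 blk=7 s=3: MISS | VC [11]
  [2] addr=0x73 blk=7 s=3: L1-HIT | VC [11]
  [3] addr=0x7b blk=7 s=3: L1-HIT | VC [11]
  [4] addr=0x7a blk=7 s=3: L1-HIT | VC [11]
  [5] addr=0x7a blk=7 s=3: L1-HIT | VC [11]
  [6] addr=0x139 blk=19 s=3: MISS | VC [11, 7]
  [7] addr=0x13c blk=19 s=3: L1-HIT | VC [11, 7]
  [8] addr=0x7a blk=7 s=3: VC-HIT | VC [11, 19]
  [9] addr=0x73 blk=7 s=3: L1-HIT | VC [11, 19]
  [10] addr=0xb9 blk=11 s=3: VC-HIT | VC [7, 19]
  [11] addr=0x7c blk=7 s=3: VC-HIT | VC [11, 19]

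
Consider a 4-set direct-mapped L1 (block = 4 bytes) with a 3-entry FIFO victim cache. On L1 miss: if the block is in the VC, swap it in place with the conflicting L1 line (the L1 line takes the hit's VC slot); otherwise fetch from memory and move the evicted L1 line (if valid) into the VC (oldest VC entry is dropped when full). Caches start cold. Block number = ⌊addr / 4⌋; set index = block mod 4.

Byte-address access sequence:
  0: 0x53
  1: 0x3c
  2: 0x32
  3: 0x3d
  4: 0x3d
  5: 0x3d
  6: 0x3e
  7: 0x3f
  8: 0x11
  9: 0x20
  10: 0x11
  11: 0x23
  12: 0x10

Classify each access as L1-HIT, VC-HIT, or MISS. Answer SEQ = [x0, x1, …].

SEQ = [MISS, MISS, MISS, L1-HIT, L1-HIT, L1-HIT, L1-HIT, L1-HIT, MISS, MISS, VC-HIT, VC-HIT, VC-HIT]

0: 0x53 (blk 20, set 0) → MISS  vc=[]
1: 0x3c (blk 15, set 3) → MISS  vc=[]
2: 0x32 (blk 12, set 0) → MISS  vc=[20]
3: 0x3d (blk 15, set 3) → L1-HIT  vc=[20]
4: 0x3d (blk 15, set 3) → L1-HIT  vc=[20]
5: 0x3d (blk 15, set 3) → L1-HIT  vc=[20]
6: 0x3e (blk 15, set 3) → L1-HIT  vc=[20]
7: 0x3f (blk 15, set 3) → L1-HIT  vc=[20]
8: 0x11 (blk 4, set 0) → MISS  vc=[20, 12]
9: 0x20 (blk 8, set 0) → MISS  vc=[20, 12, 4]
10: 0x11 (blk 4, set 0) → VC-HIT  vc=[20, 12, 8]
11: 0x23 (blk 8, set 0) → VC-HIT  vc=[20, 12, 4]
12: 0x10 (blk 4, set 0) → VC-HIT  vc=[20, 12, 8]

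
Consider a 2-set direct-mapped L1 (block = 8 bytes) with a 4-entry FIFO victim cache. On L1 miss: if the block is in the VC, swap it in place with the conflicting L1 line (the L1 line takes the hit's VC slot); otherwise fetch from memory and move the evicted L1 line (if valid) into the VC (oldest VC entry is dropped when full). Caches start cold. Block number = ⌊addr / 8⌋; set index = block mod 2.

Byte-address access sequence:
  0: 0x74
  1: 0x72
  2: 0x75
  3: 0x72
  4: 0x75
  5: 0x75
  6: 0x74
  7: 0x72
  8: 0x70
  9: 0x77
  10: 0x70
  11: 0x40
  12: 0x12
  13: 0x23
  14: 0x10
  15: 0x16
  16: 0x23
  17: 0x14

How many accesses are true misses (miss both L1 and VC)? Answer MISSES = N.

  [0] addr=0x74 blk=14 s=0: MISS | VC []
  [1] addr=0x72 blk=14 s=0: L1-HIT | VC []
  [2] addr=0x75 blk=14 s=0: L1-HIT | VC []
  [3] addr=0x72 blk=14 s=0: L1-HIT | VC []
  [4] addr=0x75 blk=14 s=0: L1-HIT | VC []
  [5] addr=0x75 blk=14 s=0: L1-HIT | VC []
  [6] addr=0x74 blk=14 s=0: L1-HIT | VC []
  [7] addr=0x72 blk=14 s=0: L1-HIT | VC []
  [8] addr=0x70 blk=14 s=0: L1-HIT | VC []
  [9] addr=0x77 blk=14 s=0: L1-HIT | VC []
  [10] addr=0x70 blk=14 s=0: L1-HIT | VC []
  [11] addr=0x40 blk=8 s=0: MISS | VC [14]
  [12] addr=0x12 blk=2 s=0: MISS | VC [14, 8]
  [13] addr=0x23 blk=4 s=0: MISS | VC [14, 8, 2]
  [14] addr=0x10 blk=2 s=0: VC-HIT | VC [14, 8, 4]
  [15] addr=0x16 blk=2 s=0: L1-HIT | VC [14, 8, 4]
  [16] addr=0x23 blk=4 s=0: VC-HIT | VC [14, 8, 2]
  [17] addr=0x14 blk=2 s=0: VC-HIT | VC [14, 8, 4]

MISSES = 4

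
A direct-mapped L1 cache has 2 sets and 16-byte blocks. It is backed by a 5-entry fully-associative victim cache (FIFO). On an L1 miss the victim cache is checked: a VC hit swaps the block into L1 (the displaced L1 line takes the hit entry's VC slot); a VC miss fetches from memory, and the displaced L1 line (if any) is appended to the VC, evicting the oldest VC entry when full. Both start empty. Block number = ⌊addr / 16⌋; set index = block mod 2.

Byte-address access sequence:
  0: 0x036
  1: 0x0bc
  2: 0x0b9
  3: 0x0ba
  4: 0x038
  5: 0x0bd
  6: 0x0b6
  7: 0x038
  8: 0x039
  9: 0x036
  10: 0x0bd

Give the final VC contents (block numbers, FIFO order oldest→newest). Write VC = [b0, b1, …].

VC = [3]

  [0] addr=0x36 blk=3 s=1: MISS | VC []
  [1] addr=0xbc blk=11 s=1: MISS | VC [3]
  [2] addr=0xb9 blk=11 s=1: L1-HIT | VC [3]
  [3] addr=0xba blk=11 s=1: L1-HIT | VC [3]
  [4] addr=0x38 blk=3 s=1: VC-HIT | VC [11]
  [5] addr=0xbd blk=11 s=1: VC-HIT | VC [3]
  [6] addr=0xb6 blk=11 s=1: L1-HIT | VC [3]
  [7] addr=0x38 blk=3 s=1: VC-HIT | VC [11]
  [8] addr=0x39 blk=3 s=1: L1-HIT | VC [11]
  [9] addr=0x36 blk=3 s=1: L1-HIT | VC [11]
  [10] addr=0xbd blk=11 s=1: VC-HIT | VC [3]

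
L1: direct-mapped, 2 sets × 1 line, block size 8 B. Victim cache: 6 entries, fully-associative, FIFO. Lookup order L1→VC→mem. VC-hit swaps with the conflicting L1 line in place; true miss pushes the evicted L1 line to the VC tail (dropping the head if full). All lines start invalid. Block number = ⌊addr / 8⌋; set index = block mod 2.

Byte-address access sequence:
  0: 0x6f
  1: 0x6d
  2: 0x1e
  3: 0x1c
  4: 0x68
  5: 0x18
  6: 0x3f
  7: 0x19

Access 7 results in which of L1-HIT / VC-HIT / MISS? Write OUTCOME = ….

OUTCOME = VC-HIT

#0 0x6f→b13/s1 MISS; vc=[]
#1 0x6d→b13/s1 L1-HIT; vc=[]
#2 0x1e→b3/s1 MISS; vc=[13]
#3 0x1c→b3/s1 L1-HIT; vc=[13]
#4 0x68→b13/s1 VC-HIT; vc=[3]
#5 0x18→b3/s1 VC-HIT; vc=[13]
#6 0x3f→b7/s1 MISS; vc=[13,3]
#7 0x19→b3/s1 VC-HIT; vc=[13,7]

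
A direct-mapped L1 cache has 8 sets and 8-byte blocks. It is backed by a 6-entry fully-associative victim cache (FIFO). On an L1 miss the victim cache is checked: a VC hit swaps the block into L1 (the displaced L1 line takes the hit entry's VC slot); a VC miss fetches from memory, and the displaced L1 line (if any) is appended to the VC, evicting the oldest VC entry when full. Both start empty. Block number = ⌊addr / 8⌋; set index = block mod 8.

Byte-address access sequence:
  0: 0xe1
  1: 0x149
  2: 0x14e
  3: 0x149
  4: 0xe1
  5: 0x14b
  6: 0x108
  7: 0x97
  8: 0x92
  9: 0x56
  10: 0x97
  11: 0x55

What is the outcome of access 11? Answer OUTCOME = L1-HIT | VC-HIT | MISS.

OUTCOME = VC-HIT

#0 0xe1→b28/s4 MISS; vc=[]
#1 0x149→b41/s1 MISS; vc=[]
#2 0x14e→b41/s1 L1-HIT; vc=[]
#3 0x149→b41/s1 L1-HIT; vc=[]
#4 0xe1→b28/s4 L1-HIT; vc=[]
#5 0x14b→b41/s1 L1-HIT; vc=[]
#6 0x108→b33/s1 MISS; vc=[41]
#7 0x97→b18/s2 MISS; vc=[41]
#8 0x92→b18/s2 L1-HIT; vc=[41]
#9 0x56→b10/s2 MISS; vc=[41,18]
#10 0x97→b18/s2 VC-HIT; vc=[41,10]
#11 0x55→b10/s2 VC-HIT; vc=[41,18]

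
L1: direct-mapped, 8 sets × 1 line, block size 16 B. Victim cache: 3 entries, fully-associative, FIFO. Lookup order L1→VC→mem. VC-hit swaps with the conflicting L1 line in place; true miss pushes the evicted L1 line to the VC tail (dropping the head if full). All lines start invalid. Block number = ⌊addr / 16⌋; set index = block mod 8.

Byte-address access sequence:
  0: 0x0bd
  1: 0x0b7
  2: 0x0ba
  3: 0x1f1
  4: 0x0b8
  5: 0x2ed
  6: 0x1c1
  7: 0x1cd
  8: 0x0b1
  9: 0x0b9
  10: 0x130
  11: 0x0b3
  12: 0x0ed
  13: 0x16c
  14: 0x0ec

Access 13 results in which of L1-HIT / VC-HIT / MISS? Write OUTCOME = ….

0: 0xbd (blk 11, set 3) → MISS  vc=[]
1: 0xb7 (blk 11, set 3) → L1-HIT  vc=[]
2: 0xba (blk 11, set 3) → L1-HIT  vc=[]
3: 0x1f1 (blk 31, set 7) → MISS  vc=[]
4: 0xb8 (blk 11, set 3) → L1-HIT  vc=[]
5: 0x2ed (blk 46, set 6) → MISS  vc=[]
6: 0x1c1 (blk 28, set 4) → MISS  vc=[]
7: 0x1cd (blk 28, set 4) → L1-HIT  vc=[]
8: 0xb1 (blk 11, set 3) → L1-HIT  vc=[]
9: 0xb9 (blk 11, set 3) → L1-HIT  vc=[]
10: 0x130 (blk 19, set 3) → MISS  vc=[11]
11: 0xb3 (blk 11, set 3) → VC-HIT  vc=[19]
12: 0xed (blk 14, set 6) → MISS  vc=[19, 46]
13: 0x16c (blk 22, set 6) → MISS  vc=[19, 46, 14]
14: 0xec (blk 14, set 6) → VC-HIT  vc=[19, 46, 22]

OUTCOME = MISS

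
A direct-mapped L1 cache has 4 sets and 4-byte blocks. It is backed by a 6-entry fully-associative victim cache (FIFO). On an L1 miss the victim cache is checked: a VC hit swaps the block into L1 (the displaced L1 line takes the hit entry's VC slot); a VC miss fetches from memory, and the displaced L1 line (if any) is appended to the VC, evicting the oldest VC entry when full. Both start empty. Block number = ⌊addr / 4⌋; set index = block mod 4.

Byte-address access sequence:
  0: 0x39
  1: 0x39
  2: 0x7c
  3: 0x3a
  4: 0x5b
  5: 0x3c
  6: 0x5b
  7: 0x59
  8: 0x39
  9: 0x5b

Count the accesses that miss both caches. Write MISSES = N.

MISSES = 4

  [0] addr=0x39 blk=14 s=2: MISS | VC []
  [1] addr=0x39 blk=14 s=2: L1-HIT | VC []
  [2] addr=0x7c blk=31 s=3: MISS | VC []
  [3] addr=0x3a blk=14 s=2: L1-HIT | VC []
  [4] addr=0x5b blk=22 s=2: MISS | VC [14]
  [5] addr=0x3c blk=15 s=3: MISS | VC [14, 31]
  [6] addr=0x5b blk=22 s=2: L1-HIT | VC [14, 31]
  [7] addr=0x59 blk=22 s=2: L1-HIT | VC [14, 31]
  [8] addr=0x39 blk=14 s=2: VC-HIT | VC [22, 31]
  [9] addr=0x5b blk=22 s=2: VC-HIT | VC [14, 31]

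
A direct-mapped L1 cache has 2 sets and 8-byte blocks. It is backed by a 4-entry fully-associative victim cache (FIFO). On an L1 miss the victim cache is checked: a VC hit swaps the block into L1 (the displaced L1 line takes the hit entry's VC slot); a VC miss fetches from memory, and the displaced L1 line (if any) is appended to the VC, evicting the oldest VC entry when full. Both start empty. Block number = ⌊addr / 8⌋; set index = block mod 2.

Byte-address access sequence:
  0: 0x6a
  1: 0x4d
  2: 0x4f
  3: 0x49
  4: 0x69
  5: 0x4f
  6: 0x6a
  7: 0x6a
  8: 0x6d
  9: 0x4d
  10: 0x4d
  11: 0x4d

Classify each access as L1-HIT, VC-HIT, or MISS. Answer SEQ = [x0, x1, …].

SEQ = [MISS, MISS, L1-HIT, L1-HIT, VC-HIT, VC-HIT, VC-HIT, L1-HIT, L1-HIT, VC-HIT, L1-HIT, L1-HIT]

  [0] addr=0x6a blk=13 s=1: MISS | VC []
  [1] addr=0x4d blk=9 s=1: MISS | VC [13]
  [2] addr=0x4f blk=9 s=1: L1-HIT | VC [13]
  [3] addr=0x49 blk=9 s=1: L1-HIT | VC [13]
  [4] addr=0x69 blk=13 s=1: VC-HIT | VC [9]
  [5] addr=0x4f blk=9 s=1: VC-HIT | VC [13]
  [6] addr=0x6a blk=13 s=1: VC-HIT | VC [9]
  [7] addr=0x6a blk=13 s=1: L1-HIT | VC [9]
  [8] addr=0x6d blk=13 s=1: L1-HIT | VC [9]
  [9] addr=0x4d blk=9 s=1: VC-HIT | VC [13]
  [10] addr=0x4d blk=9 s=1: L1-HIT | VC [13]
  [11] addr=0x4d blk=9 s=1: L1-HIT | VC [13]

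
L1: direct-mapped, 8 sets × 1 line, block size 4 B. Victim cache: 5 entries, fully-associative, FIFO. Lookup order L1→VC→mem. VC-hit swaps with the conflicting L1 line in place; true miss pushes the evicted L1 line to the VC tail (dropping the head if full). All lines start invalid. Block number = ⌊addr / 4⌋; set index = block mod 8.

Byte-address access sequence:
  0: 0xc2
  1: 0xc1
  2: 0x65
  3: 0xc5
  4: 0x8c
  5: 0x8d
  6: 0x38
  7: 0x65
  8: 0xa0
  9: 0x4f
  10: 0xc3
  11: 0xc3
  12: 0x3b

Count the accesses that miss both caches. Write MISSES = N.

#0 0xc2→b48/s0 MISS; vc=[]
#1 0xc1→b48/s0 L1-HIT; vc=[]
#2 0x65→b25/s1 MISS; vc=[]
#3 0xc5→b49/s1 MISS; vc=[25]
#4 0x8c→b35/s3 MISS; vc=[25]
#5 0x8d→b35/s3 L1-HIT; vc=[25]
#6 0x38→b14/s6 MISS; vc=[25]
#7 0x65→b25/s1 VC-HIT; vc=[49]
#8 0xa0→b40/s0 MISS; vc=[49,48]
#9 0x4f→b19/s3 MISS; vc=[49,48,35]
#10 0xc3→b48/s0 VC-HIT; vc=[49,40,35]
#11 0xc3→b48/s0 L1-HIT; vc=[49,40,35]
#12 0x3b→b14/s6 L1-HIT; vc=[49,40,35]

MISSES = 7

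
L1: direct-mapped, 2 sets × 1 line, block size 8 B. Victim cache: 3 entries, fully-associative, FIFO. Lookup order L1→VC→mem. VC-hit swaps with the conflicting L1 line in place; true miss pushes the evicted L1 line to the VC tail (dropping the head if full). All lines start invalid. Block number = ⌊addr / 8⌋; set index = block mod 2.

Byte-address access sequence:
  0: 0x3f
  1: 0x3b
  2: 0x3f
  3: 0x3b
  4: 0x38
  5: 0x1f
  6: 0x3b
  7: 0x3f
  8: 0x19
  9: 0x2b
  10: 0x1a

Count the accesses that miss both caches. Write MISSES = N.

MISSES = 3

#0 0x3f→b7/s1 MISS; vc=[]
#1 0x3b→b7/s1 L1-HIT; vc=[]
#2 0x3f→b7/s1 L1-HIT; vc=[]
#3 0x3b→b7/s1 L1-HIT; vc=[]
#4 0x38→b7/s1 L1-HIT; vc=[]
#5 0x1f→b3/s1 MISS; vc=[7]
#6 0x3b→b7/s1 VC-HIT; vc=[3]
#7 0x3f→b7/s1 L1-HIT; vc=[3]
#8 0x19→b3/s1 VC-HIT; vc=[7]
#9 0x2b→b5/s1 MISS; vc=[7,3]
#10 0x1a→b3/s1 VC-HIT; vc=[7,5]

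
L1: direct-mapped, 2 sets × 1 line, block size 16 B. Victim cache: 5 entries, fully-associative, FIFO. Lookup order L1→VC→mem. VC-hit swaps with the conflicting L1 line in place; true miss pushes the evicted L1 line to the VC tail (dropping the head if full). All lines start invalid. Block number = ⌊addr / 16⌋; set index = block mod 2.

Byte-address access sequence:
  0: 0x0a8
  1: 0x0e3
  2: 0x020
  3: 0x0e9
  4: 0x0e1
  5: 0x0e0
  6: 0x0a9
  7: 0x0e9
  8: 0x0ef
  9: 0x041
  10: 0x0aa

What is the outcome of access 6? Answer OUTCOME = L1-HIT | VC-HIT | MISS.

OUTCOME = VC-HIT

0: 0xa8 (blk 10, set 0) → MISS  vc=[]
1: 0xe3 (blk 14, set 0) → MISS  vc=[10]
2: 0x20 (blk 2, set 0) → MISS  vc=[10, 14]
3: 0xe9 (blk 14, set 0) → VC-HIT  vc=[10, 2]
4: 0xe1 (blk 14, set 0) → L1-HIT  vc=[10, 2]
5: 0xe0 (blk 14, set 0) → L1-HIT  vc=[10, 2]
6: 0xa9 (blk 10, set 0) → VC-HIT  vc=[14, 2]
7: 0xe9 (blk 14, set 0) → VC-HIT  vc=[10, 2]
8: 0xef (blk 14, set 0) → L1-HIT  vc=[10, 2]
9: 0x41 (blk 4, set 0) → MISS  vc=[10, 2, 14]
10: 0xaa (blk 10, set 0) → VC-HIT  vc=[4, 2, 14]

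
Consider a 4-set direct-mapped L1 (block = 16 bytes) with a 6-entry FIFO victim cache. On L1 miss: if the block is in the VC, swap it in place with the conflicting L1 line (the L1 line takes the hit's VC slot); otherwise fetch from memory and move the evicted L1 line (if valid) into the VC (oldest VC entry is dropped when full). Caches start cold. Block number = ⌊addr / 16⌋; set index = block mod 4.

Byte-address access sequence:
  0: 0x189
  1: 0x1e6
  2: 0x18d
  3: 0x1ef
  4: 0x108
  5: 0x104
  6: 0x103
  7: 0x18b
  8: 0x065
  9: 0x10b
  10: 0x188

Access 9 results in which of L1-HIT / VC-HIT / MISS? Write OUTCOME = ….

OUTCOME = VC-HIT

#0 0x189→b24/s0 MISS; vc=[]
#1 0x1e6→b30/s2 MISS; vc=[]
#2 0x18d→b24/s0 L1-HIT; vc=[]
#3 0x1ef→b30/s2 L1-HIT; vc=[]
#4 0x108→b16/s0 MISS; vc=[24]
#5 0x104→b16/s0 L1-HIT; vc=[24]
#6 0x103→b16/s0 L1-HIT; vc=[24]
#7 0x18b→b24/s0 VC-HIT; vc=[16]
#8 0x65→b6/s2 MISS; vc=[16,30]
#9 0x10b→b16/s0 VC-HIT; vc=[24,30]
#10 0x188→b24/s0 VC-HIT; vc=[16,30]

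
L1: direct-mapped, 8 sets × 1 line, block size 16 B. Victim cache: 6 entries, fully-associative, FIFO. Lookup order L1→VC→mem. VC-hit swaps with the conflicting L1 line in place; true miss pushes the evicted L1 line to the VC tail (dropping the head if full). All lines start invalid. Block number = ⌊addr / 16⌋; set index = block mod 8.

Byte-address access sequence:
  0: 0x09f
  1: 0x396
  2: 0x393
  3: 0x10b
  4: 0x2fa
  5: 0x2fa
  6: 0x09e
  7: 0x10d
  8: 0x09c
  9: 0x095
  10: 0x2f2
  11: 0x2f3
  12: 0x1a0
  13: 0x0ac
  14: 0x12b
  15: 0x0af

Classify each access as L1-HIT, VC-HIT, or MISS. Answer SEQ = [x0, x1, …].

SEQ = [MISS, MISS, L1-HIT, MISS, MISS, L1-HIT, VC-HIT, L1-HIT, L1-HIT, L1-HIT, L1-HIT, L1-HIT, MISS, MISS, MISS, VC-HIT]

  [0] addr=0x9f blk=9 s=1: MISS | VC []
  [1] addr=0x396 blk=57 s=1: MISS | VC [9]
  [2] addr=0x393 blk=57 s=1: L1-HIT | VC [9]
  [3] addr=0x10b blk=16 s=0: MISS | VC [9]
  [4] addr=0x2fa blk=47 s=7: MISS | VC [9]
  [5] addr=0x2fa blk=47 s=7: L1-HIT | VC [9]
  [6] addr=0x9e blk=9 s=1: VC-HIT | VC [57]
  [7] addr=0x10d blk=16 s=0: L1-HIT | VC [57]
  [8] addr=0x9c blk=9 s=1: L1-HIT | VC [57]
  [9] addr=0x95 blk=9 s=1: L1-HIT | VC [57]
  [10] addr=0x2f2 blk=47 s=7: L1-HIT | VC [57]
  [11] addr=0x2f3 blk=47 s=7: L1-HIT | VC [57]
  [12] addr=0x1a0 blk=26 s=2: MISS | VC [57]
  [13] addr=0xac blk=10 s=2: MISS | VC [57, 26]
  [14] addr=0x12b blk=18 s=2: MISS | VC [57, 26, 10]
  [15] addr=0xaf blk=10 s=2: VC-HIT | VC [57, 26, 18]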